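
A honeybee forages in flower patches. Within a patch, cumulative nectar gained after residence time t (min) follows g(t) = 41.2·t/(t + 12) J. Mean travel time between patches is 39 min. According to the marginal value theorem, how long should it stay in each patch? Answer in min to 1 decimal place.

21.6 min

By the marginal value theorem, leave when the instantaneous gain rate g'(t) equals the habitat-wide average g(t)/(T + t).
g'(t) = 41.2·12/(t + 12)². Setting 41.2·12/(t+12)² = 41.2t/[(t+12)(39+t)] gives 12(39+t) = t(t+12), so t² = 12×39 = 468.
t* = √468 = 21.63 min.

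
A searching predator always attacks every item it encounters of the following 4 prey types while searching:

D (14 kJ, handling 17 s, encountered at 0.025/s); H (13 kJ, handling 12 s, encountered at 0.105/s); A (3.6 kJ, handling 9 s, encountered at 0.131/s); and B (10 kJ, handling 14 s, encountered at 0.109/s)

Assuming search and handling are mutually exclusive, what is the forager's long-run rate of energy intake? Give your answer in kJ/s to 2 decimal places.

R = Σλ_iE_i / (1 + Σλ_ih_i)
Numerator: 0.025×14 + 0.105×13 + 0.131×3.6 + 0.109×10 = 3.277
Denominator: 1 + 0.025×17 + 0.105×12 + 0.131×9 + 0.109×14 = 5.39
R = 3.277/5.39 = 0.6079 kJ/s

0.61 kJ/s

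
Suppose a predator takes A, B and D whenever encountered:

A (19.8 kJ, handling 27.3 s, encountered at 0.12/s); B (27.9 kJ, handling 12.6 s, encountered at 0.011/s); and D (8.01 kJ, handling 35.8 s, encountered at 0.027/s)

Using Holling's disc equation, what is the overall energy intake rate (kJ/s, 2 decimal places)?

0.54 kJ/s

R = Σλ_iE_i / (1 + Σλ_ih_i)
Numerator: 0.12×19.8 + 0.011×27.9 + 0.027×8.01 = 2.899
Denominator: 1 + 0.12×27.3 + 0.011×12.6 + 0.027×35.8 = 5.381
R = 2.899/5.381 = 0.5388 kJ/s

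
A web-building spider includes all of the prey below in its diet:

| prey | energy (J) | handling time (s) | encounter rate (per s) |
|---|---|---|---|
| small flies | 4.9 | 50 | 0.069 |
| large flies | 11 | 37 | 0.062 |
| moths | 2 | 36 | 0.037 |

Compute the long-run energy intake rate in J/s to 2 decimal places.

0.14 J/s

R = Σλ_iE_i / (1 + Σλ_ih_i)
Numerator: 0.069×4.9 + 0.062×11 + 0.037×2 = 1.094
Denominator: 1 + 0.069×50 + 0.062×37 + 0.037×36 = 8.076
R = 1.094/8.076 = 0.1355 J/s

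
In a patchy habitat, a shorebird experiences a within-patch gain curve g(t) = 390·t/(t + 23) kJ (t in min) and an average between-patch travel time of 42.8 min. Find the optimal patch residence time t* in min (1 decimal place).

Optimal t* satisfies g'(t*) = g(t*)/(T + t*).
g'(t) = 390·23/(t + 23)². Setting 390·23/(t+23)² = 390t/[(t+23)(42.8+t)] gives 23(42.8+t) = t(t+23), so t² = 23×42.8 = 984.4.
t* = √984.4 = 31.38 min.

31.4 min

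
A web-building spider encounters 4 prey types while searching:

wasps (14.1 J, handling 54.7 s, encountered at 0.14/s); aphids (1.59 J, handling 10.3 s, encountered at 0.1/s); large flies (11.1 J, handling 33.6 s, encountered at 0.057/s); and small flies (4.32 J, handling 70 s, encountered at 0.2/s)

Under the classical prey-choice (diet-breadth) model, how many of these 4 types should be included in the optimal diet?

E/h in descending order: large flies 0.33, wasps 0.258, aphids 0.154, small flies 0.0617 J/s. The optimal diet is the largest prefix of this list for which every included type satisfies E_i/h_i > R on the types above it.
Rate on top 1: 0.217. wasps: 0.258 > 0.217 → include.
Rate on top 2: 0.2465. aphids: 0.154 < 0.2465 → exclude; stop.
Optimal diet: large flies, wasps — 2 of 4 types.

2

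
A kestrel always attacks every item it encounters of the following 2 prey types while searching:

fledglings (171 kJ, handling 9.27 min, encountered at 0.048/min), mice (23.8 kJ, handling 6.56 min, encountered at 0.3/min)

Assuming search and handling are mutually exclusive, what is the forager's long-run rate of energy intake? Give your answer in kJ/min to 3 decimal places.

4.497 kJ/min

R = (0.048×171 + 0.3×23.8) / (1 + 0.048×9.27 + 0.3×6.56) = 15.35/3.413 = 4.497 kJ/min.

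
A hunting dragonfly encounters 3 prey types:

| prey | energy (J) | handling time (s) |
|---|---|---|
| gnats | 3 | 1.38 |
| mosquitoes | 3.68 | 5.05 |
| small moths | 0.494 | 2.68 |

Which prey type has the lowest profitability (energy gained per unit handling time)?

small moths

Profitability E/h (J/s): gnats = 3/1.38 = 2.17, mosquitoes = 3.68/5.05 = 0.729, small moths = 0.494/2.68 = 0.184.
Ranked: gnats > mosquitoes > small moths.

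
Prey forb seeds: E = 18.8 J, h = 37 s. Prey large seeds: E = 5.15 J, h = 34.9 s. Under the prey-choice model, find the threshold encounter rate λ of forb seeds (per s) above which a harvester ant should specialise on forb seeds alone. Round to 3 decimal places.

At the threshold, the rate on forb seeds alone equals the profitability of large seeds: λ·18.8/(1 + λ·37) = 5.15/34.9 = 0.1476.
Rearranging, λ(18.8 − 0.1476×37) = 0.1476, so λ = 0.1476/13.34 = 0.01106 per s.

0.011 per s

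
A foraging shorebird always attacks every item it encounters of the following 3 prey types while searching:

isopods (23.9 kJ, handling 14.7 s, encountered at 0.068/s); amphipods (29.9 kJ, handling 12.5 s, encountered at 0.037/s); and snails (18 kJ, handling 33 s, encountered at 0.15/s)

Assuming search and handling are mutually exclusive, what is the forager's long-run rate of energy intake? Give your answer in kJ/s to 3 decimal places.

0.733 kJ/s

Energy encountered per unit search time: 0.068×23.9 + 0.037×29.9 + 0.15×18 = 5.431 kJ/s.
Handling time per unit search time: 0.068×14.7 + 0.037×12.5 + 0.15×33 = 6.412.
Rate = 5.431/(1 + 6.412) = 0.7328 kJ/s.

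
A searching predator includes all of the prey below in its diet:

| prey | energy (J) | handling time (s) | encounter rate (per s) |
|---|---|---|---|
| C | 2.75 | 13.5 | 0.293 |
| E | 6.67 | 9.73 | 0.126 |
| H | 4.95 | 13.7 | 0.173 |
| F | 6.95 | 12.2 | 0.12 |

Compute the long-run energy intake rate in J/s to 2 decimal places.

R = (0.293×2.75 + 0.126×6.67 + 0.173×4.95 + 0.12×6.95) / (1 + 0.293×13.5 + 0.126×9.73 + 0.173×13.7 + 0.12×12.2) = 3.337/10.02 = 0.3331 J/s.

0.33 J/s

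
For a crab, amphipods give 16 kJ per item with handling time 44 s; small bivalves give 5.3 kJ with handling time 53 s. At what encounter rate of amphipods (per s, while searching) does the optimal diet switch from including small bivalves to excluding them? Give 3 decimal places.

At the threshold, the rate on amphipods alone equals the profitability of small bivalves: λ·16/(1 + λ·44) = 5.3/53 = 0.1.
Rearranging, λ(16 − 0.1×44) = 0.1, so λ = 0.1/11.6 = 0.008621 per s.

0.009 per s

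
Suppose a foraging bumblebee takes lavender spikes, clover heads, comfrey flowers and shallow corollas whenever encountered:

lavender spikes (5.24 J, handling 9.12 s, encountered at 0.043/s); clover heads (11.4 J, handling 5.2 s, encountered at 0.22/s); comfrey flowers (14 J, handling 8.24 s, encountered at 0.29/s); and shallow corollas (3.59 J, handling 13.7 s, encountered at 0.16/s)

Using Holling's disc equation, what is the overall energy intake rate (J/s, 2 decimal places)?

1.04 J/s

R = Σλ_iE_i / (1 + Σλ_ih_i)
Numerator: 0.043×5.24 + 0.22×11.4 + 0.29×14 + 0.16×3.59 = 7.368
Denominator: 1 + 0.043×9.12 + 0.22×5.2 + 0.29×8.24 + 0.16×13.7 = 7.118
R = 7.368/7.118 = 1.035 J/s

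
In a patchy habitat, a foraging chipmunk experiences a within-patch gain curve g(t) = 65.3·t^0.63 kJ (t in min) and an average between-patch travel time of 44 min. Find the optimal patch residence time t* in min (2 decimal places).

Optimal t* satisfies g'(t*) = g(t*)/(T + t*).
g'(t) = 0.63·65.3·t^-0.37. Setting 0.63·65.3·t^-0.37 = 65.3·t^0.63/(44+t) gives 0.63(44+t) = t, so 0.37·t = 0.63×44.
t* = 0.63×44/0.37 = 74.92 min.

74.92 min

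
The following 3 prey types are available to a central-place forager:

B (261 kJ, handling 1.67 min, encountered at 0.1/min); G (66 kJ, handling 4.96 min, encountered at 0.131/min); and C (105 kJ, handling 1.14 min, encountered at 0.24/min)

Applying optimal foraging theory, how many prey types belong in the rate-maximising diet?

Profitabilities (E/h, kJ/min): B 156, C 92.1, G 13.3. Add prey in this order while the next type's profitability exceeds the intake rate on those already taken.
Rate on top 1: 22.37. C: 92.1 > 22.37 → include.
Rate on top 2: 35.61. G: 13.3 < 35.61 → exclude; stop.
Optimal diet: B, C — 2 of 3 types.

2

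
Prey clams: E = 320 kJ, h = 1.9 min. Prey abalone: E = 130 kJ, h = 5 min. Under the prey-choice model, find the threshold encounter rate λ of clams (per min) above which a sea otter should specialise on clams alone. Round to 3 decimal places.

At the threshold, the rate on clams alone equals the profitability of abalone: λ·320/(1 + λ·1.9) = 130/5 = 26.
Rearranging, λ(320 − 26×1.9) = 26, so λ = 26/270.6 = 0.09608 per min.

0.096 per min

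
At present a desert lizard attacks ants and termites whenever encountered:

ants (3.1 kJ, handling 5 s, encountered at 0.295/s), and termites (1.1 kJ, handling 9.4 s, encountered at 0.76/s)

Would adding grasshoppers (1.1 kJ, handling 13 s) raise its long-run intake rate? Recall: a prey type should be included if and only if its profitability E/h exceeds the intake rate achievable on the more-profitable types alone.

No

Current rate: (0.295×3.1 + 0.76×1.1)/(1 + 0.295×5 + 0.76×9.4) = 0.182 kJ/s.
Profitability of grasshoppers: 1.1/13 = 0.08462 kJ/s.
0.08462 < 0.182, so adding grasshoppers would lower the average — exclude it.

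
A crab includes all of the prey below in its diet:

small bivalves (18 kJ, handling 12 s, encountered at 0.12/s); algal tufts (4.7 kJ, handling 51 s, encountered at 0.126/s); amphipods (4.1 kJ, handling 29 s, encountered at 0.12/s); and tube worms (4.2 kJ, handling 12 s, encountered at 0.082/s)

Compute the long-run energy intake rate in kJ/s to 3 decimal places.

Energy encountered per unit search time: 0.12×18 + 0.126×4.7 + 0.12×4.1 + 0.082×4.2 = 3.589 kJ/s.
Handling time per unit search time: 0.12×12 + 0.126×51 + 0.12×29 + 0.082×12 = 12.33.
Rate = 3.589/(1 + 12.33) = 0.2692 kJ/s.

0.269 kJ/s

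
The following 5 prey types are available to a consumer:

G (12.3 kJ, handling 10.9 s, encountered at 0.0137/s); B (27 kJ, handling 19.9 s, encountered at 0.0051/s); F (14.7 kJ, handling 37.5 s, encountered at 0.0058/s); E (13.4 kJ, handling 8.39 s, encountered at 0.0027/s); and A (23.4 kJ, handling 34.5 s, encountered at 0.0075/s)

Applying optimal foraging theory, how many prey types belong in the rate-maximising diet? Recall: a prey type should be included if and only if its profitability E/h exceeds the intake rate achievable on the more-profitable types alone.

Profitabilities (E/h, kJ/s): E 1.6, B 1.36, G 1.13, A 0.678, F 0.392. Add prey in this order while the next type's profitability exceeds the intake rate on those already taken.
Rate on top 1: 0.03538. B: 1.36 > 0.03538 → include.
Rate on top 2: 0.1547. G: 1.13 > 0.1547 → include.
Rate on top 3: 0.2689. A: 0.678 > 0.2689 → include.
Rate on top 4: 0.338. F: 0.392 > 0.338 → include.
Optimal diet: E, B, G, A, F — 5 of 5 types.

5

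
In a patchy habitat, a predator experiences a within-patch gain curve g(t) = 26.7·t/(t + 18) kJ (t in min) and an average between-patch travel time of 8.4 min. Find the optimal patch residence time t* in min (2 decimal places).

By the marginal value theorem, leave when the instantaneous gain rate g'(t) equals the habitat-wide average g(t)/(T + t).
g'(t) = 26.7·18/(t + 18)². Setting 26.7·18/(t+18)² = 26.7t/[(t+18)(8.4+t)] gives 18(8.4+t) = t(t+18), so t² = 18×8.4 = 151.2.
t* = √151.2 = 12.3 min.

12.30 min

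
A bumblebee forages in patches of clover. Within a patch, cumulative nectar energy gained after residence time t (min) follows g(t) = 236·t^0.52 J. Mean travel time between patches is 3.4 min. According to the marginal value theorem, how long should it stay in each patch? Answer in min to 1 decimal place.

By the marginal value theorem, leave when the instantaneous gain rate g'(t) equals the habitat-wide average g(t)/(T + t).
g'(t) = 0.52·236·t^-0.48. Setting 0.52·236·t^-0.48 = 236·t^0.52/(3.4+t) gives 0.52(3.4+t) = t, so 0.48·t = 0.52×3.4.
t* = 0.52×3.4/0.48 = 3.683 min.

3.7 min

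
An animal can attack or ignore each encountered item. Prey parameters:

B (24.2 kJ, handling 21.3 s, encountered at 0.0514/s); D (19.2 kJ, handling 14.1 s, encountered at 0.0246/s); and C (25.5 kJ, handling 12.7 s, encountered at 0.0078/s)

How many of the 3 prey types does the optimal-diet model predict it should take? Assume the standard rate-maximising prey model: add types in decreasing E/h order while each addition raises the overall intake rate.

3

E/h in descending order: C 2.01, D 1.36, B 1.14 kJ/s. The optimal diet is the largest prefix of this list for which every included type satisfies E_i/h_i > R on the types above it.
Rate on top 1: 0.181. D: 1.36 > 0.181 → include.
Rate on top 2: 0.4642. B: 1.14 > 0.4642 → include.
Optimal diet: C, D, B — 3 of 3 types.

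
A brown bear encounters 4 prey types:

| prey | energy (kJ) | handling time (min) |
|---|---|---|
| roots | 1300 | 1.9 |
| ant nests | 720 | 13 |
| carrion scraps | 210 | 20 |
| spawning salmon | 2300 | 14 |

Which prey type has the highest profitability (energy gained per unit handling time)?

roots

In descending order of E/h:
roots: 1300/1.9 = 684 kJ/min
spawning salmon: 2300/14 = 164 kJ/min
ant nests: 720/13 = 55.4 kJ/min
carrion scraps: 210/20 = 10.5 kJ/min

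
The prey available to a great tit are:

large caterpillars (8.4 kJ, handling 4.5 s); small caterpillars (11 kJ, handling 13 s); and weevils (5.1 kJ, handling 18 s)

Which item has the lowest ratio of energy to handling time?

In descending order of E/h:
large caterpillars: 8.4/4.5 = 1.87 kJ/s
small caterpillars: 11/13 = 0.846 kJ/s
weevils: 5.1/18 = 0.283 kJ/s

weevils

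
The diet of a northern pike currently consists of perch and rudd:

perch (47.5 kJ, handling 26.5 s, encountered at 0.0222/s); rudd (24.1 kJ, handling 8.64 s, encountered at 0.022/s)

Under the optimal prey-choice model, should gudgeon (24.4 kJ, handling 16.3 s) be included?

Intake rate on the current diet: R = (0.0222×47.5 + 0.022×24.1) / (1 + 0.0222×26.5 + 0.022×8.64) = 1.585/1.778 = 0.8911 kJ/s.
Profitability of gudgeon: 24.4/16.3 = 1.497 kJ/s.
1.497 > 0.8911, so adding gudgeon raises the average — include it.

Yes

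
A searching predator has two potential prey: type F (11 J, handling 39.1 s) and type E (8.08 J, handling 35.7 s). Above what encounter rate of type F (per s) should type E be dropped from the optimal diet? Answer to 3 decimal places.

Drop type E once their profitability E₂/h₂ falls below the rate achievable on type F alone: E₂/h₂ = λE₁/(1 + λh₁).
Solve for λ: λE₁h₂ = E₂(1 + λh₁) → λ(E₁h₂ − E₂h₁) = E₂ → λ = E₂/(E₁h₂ − E₂h₁).
λ = 8.08/(11×35.7 − 8.08×39.1) = 8.08/76.77 = 0.1052 per s.

0.105 per s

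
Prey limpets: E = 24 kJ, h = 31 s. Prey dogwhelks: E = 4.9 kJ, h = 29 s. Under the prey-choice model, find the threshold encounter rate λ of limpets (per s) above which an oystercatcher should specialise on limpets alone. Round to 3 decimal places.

0.009 per s

Drop dogwhelks once their profitability E₂/h₂ falls below the rate achievable on limpets alone: E₂/h₂ = λE₁/(1 + λh₁).
Solve for λ: λE₁h₂ = E₂(1 + λh₁) → λ(E₁h₂ − E₂h₁) = E₂ → λ = E₂/(E₁h₂ − E₂h₁).
λ = 4.9/(24×29 − 4.9×31) = 4.9/544.1 = 0.009006 per s.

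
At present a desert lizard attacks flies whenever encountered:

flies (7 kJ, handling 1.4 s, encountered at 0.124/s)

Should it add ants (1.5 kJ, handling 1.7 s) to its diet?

On flies alone, R = ΣλE/(1+Σλh) = 0.868/1.174 = 0.7396 kJ/s.
Profitability of ants: 1.5/1.7 = 0.8824 kJ/s.
Since 0.8824 > R, including ants increases the long-run rate.

Yes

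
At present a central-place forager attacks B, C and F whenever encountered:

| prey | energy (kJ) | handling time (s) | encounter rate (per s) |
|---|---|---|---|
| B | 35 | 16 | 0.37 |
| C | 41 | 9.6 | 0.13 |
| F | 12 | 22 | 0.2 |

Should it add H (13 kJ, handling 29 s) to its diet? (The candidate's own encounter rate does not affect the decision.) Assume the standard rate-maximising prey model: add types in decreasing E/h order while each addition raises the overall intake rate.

No

On B, C and F alone, R = ΣλE/(1+Σλh) = 20.68/12.57 = 1.645 kJ/s.
H: E/h = 13/29 = 0.4483 kJ/s.
0.4483 < 1.645, so adding H would lower the average — exclude it.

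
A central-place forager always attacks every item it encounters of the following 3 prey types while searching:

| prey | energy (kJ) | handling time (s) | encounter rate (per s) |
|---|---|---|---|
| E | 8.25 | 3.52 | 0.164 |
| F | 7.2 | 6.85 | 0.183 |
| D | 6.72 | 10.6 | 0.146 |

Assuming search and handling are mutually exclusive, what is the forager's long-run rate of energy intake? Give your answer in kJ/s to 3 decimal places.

0.834 kJ/s

Energy encountered per unit search time: 0.164×8.25 + 0.183×7.2 + 0.146×6.72 = 3.652 kJ/s.
Handling time per unit search time: 0.164×3.52 + 0.183×6.85 + 0.146×10.6 = 3.378.
Rate = 3.652/(1 + 3.378) = 0.834 kJ/s.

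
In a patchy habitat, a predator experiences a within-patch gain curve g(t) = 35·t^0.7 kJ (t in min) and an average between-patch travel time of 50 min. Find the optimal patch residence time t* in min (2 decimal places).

116.67 min

By the marginal value theorem, leave when the instantaneous gain rate g'(t) equals the habitat-wide average g(t)/(T + t).
g'(t) = 0.7·35·t^-0.3. Setting 0.7·35·t^-0.3 = 35·t^0.7/(50+t) gives 0.7(50+t) = t, so 0.30·t = 0.7×50.
t* = 0.7×50/0.30 = 116.7 min.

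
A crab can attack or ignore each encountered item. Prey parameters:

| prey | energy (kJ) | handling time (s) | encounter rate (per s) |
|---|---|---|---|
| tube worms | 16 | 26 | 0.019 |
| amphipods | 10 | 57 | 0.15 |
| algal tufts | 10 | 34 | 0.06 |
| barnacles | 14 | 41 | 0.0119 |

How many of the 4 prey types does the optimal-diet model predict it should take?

Profitabilities (E/h, kJ/s): tube worms 0.615, barnacles 0.341, algal tufts 0.294, amphipods 0.175. Add prey in this order while the next type's profitability exceeds the intake rate on those already taken.
Rate on top 1: 0.2035. barnacles: 0.341 > 0.2035 → include.
Rate on top 2: 0.2374. algal tufts: 0.294 > 0.2374 → include.
Rate on top 3: 0.2662. amphipods: 0.175 < 0.2662 → exclude; stop.
Optimal diet: tube worms, barnacles, algal tufts — 3 of 4 types.

3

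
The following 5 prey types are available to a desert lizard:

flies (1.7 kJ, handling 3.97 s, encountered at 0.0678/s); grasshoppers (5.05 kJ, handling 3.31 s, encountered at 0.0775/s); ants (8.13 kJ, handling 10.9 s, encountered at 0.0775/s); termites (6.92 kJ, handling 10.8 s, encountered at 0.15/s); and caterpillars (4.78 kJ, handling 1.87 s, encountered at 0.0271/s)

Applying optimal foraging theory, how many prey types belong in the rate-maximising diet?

Rank by E/h (kJ/s): caterpillars 2.56, grasshoppers 1.53, ants 0.746, termites 0.641, flies 0.428. Include each in turn until the next type's E/h falls below the running intake rate.
Rate on top 1: 0.1233. grasshoppers: 1.53 > 0.1233 → include.
Rate on top 2: 0.3985. ants: 0.746 > 0.3985 → include.
Rate on top 3: 0.5349. termites: 0.641 > 0.5349 → include.
Rate on top 4: 0.5803. flies: 0.428 < 0.5803 → exclude; stop.
Optimal diet: caterpillars, grasshoppers, ants, termites — 4 of 5 types.

4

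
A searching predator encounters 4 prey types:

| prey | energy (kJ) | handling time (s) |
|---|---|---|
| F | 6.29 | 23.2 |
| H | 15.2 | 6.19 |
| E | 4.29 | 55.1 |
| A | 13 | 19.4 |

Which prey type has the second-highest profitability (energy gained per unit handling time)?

Profitability E/h (kJ/s): F = 6.29/23.2 = 0.271, H = 15.2/6.19 = 2.46, E = 4.29/55.1 = 0.0779, A = 13/19.4 = 0.67.
Ranked: H > A > F > E.

A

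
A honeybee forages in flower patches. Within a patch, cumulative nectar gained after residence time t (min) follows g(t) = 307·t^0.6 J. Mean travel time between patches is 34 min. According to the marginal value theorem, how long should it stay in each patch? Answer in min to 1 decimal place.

51.0 min

Maximise g(t)/(T+t): set derivative to zero → g'(t)(T+t) = g(t).
g'(t) = 0.6·307·t^-0.4. Setting 0.6·307·t^-0.4 = 307·t^0.6/(34+t) gives 0.6(34+t) = t, so 0.40·t = 0.6×34.
t* = 0.6×34/0.40 = 51 min.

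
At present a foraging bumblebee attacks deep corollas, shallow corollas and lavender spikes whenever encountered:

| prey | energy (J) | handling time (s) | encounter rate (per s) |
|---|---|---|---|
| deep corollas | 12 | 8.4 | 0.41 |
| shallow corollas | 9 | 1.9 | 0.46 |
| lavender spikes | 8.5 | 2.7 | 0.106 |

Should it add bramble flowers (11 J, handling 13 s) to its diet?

No

Current rate: (0.41×12 + 0.46×9 + 0.106×8.5)/(1 + 0.41×8.4 + 0.46×1.9 + 0.106×2.7) = 1.777 J/s.
bramble flowers: E/h = 11/13 = 0.8462 J/s.
0.8462 < 1.777, so adding bramble flowers would lower the average — exclude it.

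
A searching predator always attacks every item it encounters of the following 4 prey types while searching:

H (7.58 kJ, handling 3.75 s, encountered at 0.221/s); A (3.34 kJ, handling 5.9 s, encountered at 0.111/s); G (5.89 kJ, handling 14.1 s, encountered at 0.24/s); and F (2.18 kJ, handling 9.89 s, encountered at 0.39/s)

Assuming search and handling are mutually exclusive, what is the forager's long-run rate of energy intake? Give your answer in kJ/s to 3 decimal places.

Energy encountered per unit search time: 0.221×7.58 + 0.111×3.34 + 0.24×5.89 + 0.39×2.18 = 4.31 kJ/s.
Handling time per unit search time: 0.221×3.75 + 0.111×5.9 + 0.24×14.1 + 0.39×9.89 = 8.725.
Rate = 4.31/(1 + 8.725) = 0.4432 kJ/s.

0.443 kJ/s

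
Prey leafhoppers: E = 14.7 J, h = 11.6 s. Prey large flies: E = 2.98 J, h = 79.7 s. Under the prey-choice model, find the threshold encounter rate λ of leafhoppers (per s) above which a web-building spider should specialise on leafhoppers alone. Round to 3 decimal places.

0.003 per s

At the threshold, the rate on leafhoppers alone equals the profitability of large flies: λ·14.7/(1 + λ·11.6) = 2.98/79.7 = 0.03739.
Rearranging, λ(14.7 − 0.03739×11.6) = 0.03739, so λ = 0.03739/14.27 = 0.002621 per s.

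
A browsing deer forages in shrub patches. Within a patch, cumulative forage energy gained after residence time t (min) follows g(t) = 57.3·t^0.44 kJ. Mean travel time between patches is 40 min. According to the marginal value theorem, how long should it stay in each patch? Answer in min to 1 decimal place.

31.4 min

Optimal t* satisfies g'(t*) = g(t*)/(T + t*).
g'(t) = 0.44·57.3·t^-0.56. Setting 0.44·57.3·t^-0.56 = 57.3·t^0.44/(40+t) gives 0.44(40+t) = t, so 0.56·t = 0.44×40.
t* = 0.44×40/0.56 = 31.43 min.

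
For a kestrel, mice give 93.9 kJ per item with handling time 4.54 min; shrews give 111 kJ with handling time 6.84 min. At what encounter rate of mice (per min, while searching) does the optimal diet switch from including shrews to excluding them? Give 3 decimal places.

Drop shrews once their profitability E₂/h₂ falls below the rate achievable on mice alone: E₂/h₂ = λE₁/(1 + λh₁).
Solve for λ: λE₁h₂ = E₂(1 + λh₁) → λ(E₁h₂ − E₂h₁) = E₂ → λ = E₂/(E₁h₂ − E₂h₁).
λ = 111/(93.9×6.84 − 111×4.54) = 111/138.3 = 0.8024 per min.

0.802 per min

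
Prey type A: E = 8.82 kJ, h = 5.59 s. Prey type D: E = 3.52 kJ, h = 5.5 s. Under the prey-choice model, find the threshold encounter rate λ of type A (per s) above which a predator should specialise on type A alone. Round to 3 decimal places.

The zero-one rule: include type D iff E₂/h₂ > λE₁/(1+λh₁). Equality gives the switch point.
λE₁h₂ = E₂ + λE₂h₁ ⇒ λ = E₂/(E₁h₂ − E₂h₁) = 3.52/(48.51 − 19.68) = 0.1221 per s.

0.122 per s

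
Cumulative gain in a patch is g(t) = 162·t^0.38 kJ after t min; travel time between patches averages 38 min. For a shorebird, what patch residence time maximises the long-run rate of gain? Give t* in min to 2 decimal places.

Optimal t* satisfies g'(t*) = g(t*)/(T + t*).
g'(t) = 0.38·162·t^-0.62. Setting 0.38·162·t^-0.62 = 162·t^0.38/(38+t) gives 0.38(38+t) = t, so 0.62·t = 0.38×38.
t* = 0.38×38/0.62 = 23.29 min.

23.29 min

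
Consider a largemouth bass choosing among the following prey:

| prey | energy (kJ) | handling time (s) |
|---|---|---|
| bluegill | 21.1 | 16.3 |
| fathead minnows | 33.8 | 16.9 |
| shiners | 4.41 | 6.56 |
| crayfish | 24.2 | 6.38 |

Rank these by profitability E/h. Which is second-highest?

In descending order of E/h:
crayfish: 24.2/6.38 = 3.79 kJ/s
fathead minnows: 33.8/16.9 = 2 kJ/s
bluegill: 21.1/16.3 = 1.29 kJ/s
shiners: 4.41/6.56 = 0.672 kJ/s

fathead minnows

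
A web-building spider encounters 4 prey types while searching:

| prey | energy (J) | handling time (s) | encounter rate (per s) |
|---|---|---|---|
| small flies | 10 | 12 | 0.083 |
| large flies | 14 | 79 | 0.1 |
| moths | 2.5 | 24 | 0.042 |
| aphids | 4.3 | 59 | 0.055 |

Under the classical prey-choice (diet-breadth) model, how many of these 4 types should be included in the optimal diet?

1

Rank by E/h (J/s): small flies 0.833, large flies 0.177, moths 0.104, aphids 0.0729. Include each in turn until the next type's E/h falls below the running intake rate.
Rate on top 1: 0.4158. large flies: 0.177 < 0.4158 → exclude; stop.
Optimal diet: small flies — 1 of 4 types.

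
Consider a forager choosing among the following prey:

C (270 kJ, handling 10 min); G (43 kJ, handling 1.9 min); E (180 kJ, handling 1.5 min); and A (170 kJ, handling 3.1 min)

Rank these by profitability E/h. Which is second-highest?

A

In descending order of E/h:
E: 180/1.5 = 120 kJ/min
A: 170/3.1 = 54.8 kJ/min
C: 270/10 = 27 kJ/min
G: 43/1.9 = 22.6 kJ/min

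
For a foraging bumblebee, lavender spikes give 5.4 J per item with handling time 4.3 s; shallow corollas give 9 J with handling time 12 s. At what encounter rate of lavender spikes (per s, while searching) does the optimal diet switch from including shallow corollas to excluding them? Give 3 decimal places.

0.345 per s

At the threshold, the rate on lavender spikes alone equals the profitability of shallow corollas: λ·5.4/(1 + λ·4.3) = 9/12 = 0.75.
Rearranging, λ(5.4 − 0.75×4.3) = 0.75, so λ = 0.75/2.175 = 0.3448 per s.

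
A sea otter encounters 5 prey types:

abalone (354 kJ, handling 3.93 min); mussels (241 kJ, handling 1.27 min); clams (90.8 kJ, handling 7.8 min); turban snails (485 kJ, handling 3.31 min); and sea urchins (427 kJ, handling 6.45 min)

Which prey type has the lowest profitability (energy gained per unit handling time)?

Profitability E/h (kJ/min): abalone = 354/3.93 = 90.1, mussels = 241/1.27 = 190, clams = 90.8/7.8 = 11.6, turban snails = 485/3.31 = 147, sea urchins = 427/6.45 = 66.2.
Ranked: mussels > turban snails > abalone > sea urchins > clams.

clams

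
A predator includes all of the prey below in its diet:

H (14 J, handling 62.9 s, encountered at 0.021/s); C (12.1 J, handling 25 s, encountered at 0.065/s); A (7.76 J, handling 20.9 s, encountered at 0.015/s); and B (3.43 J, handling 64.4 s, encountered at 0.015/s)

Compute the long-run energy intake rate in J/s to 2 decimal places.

0.24 J/s

Energy encountered per unit search time: 0.021×14 + 0.065×12.1 + 0.015×7.76 + 0.015×3.43 = 1.248 J/s.
Handling time per unit search time: 0.021×62.9 + 0.065×25 + 0.015×20.9 + 0.015×64.4 = 4.225.
Rate = 1.248/(1 + 4.225) = 0.2389 J/s.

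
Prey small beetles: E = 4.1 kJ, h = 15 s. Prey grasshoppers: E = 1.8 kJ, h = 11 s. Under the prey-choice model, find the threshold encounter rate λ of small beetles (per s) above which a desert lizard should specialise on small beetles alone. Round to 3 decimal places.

Drop grasshoppers once their profitability E₂/h₂ falls below the rate achievable on small beetles alone: E₂/h₂ = λE₁/(1 + λh₁).
Solve for λ: λE₁h₂ = E₂(1 + λh₁) → λ(E₁h₂ − E₂h₁) = E₂ → λ = E₂/(E₁h₂ − E₂h₁).
λ = 1.8/(4.1×11 − 1.8×15) = 1.8/18.1 = 0.09945 per s.

0.099 per s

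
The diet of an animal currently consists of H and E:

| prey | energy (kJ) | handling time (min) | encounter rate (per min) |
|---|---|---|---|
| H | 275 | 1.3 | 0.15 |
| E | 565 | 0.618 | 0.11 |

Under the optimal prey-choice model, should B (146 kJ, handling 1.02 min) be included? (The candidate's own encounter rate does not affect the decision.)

Yes

Current rate: (0.15×275 + 0.11×565)/(1 + 0.15×1.3 + 0.11×0.618) = 81.87 kJ/min.
Profitability of B: 146/1.02 = 143.1 kJ/min.
143.1 > 81.87, so adding B raises the average — include it.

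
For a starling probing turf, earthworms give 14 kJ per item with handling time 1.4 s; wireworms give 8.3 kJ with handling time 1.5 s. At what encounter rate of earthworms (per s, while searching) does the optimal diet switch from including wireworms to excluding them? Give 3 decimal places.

0.885 per s

Drop wireworms once their profitability E₂/h₂ falls below the rate achievable on earthworms alone: E₂/h₂ = λE₁/(1 + λh₁).
Solve for λ: λE₁h₂ = E₂(1 + λh₁) → λ(E₁h₂ − E₂h₁) = E₂ → λ = E₂/(E₁h₂ − E₂h₁).
λ = 8.3/(14×1.5 − 8.3×1.4) = 8.3/9.38 = 0.8849 per s.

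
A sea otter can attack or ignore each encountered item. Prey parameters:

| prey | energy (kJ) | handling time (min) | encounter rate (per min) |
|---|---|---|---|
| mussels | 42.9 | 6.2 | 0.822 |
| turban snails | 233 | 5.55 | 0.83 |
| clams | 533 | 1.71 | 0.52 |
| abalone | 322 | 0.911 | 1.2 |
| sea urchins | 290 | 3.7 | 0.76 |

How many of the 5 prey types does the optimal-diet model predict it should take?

E/h in descending order: abalone 353, clams 312, sea urchins 78.4, turban snails 42, mussels 6.92 kJ/min. The optimal diet is the largest prefix of this list for which every included type satisfies E_i/h_i > R on the types above it.
Rate on top 1: 184.6. clams: 312 > 184.6 → include.
Rate on top 2: 222.5. sea urchins: 78.4 < 222.5 → exclude; stop.
Optimal diet: abalone, clams — 2 of 5 types.

2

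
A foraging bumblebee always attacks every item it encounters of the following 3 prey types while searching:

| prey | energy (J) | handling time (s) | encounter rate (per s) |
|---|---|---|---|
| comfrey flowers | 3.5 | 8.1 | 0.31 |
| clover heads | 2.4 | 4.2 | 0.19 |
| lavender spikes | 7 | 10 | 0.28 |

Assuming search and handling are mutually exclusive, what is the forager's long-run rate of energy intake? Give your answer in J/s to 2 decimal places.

Energy encountered per unit search time: 0.31×3.5 + 0.19×2.4 + 0.28×7 = 3.501 J/s.
Handling time per unit search time: 0.31×8.1 + 0.19×4.2 + 0.28×10 = 6.109.
Rate = 3.501/(1 + 6.109) = 0.4925 J/s.

0.49 J/s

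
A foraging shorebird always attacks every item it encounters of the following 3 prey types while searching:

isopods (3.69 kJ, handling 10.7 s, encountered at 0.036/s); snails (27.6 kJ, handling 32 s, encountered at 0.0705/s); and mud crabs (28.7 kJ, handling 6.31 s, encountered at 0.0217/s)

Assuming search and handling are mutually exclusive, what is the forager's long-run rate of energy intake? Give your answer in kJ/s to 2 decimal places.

R = Σλ_iE_i / (1 + Σλ_ih_i)
Numerator: 0.036×3.69 + 0.0705×27.6 + 0.0217×28.7 = 2.701
Denominator: 1 + 0.036×10.7 + 0.0705×32 + 0.0217×6.31 = 3.778
R = 2.701/3.778 = 0.715 kJ/s

0.72 kJ/s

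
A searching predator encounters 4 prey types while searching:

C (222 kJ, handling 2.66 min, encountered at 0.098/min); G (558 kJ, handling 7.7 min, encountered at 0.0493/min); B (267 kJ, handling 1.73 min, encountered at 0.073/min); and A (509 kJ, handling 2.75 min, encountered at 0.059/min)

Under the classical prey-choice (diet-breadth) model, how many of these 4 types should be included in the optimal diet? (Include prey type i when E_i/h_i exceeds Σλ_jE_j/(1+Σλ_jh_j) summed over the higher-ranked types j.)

E/h in descending order: A 185, B 154, C 83.5, G 72.5 kJ/min. The optimal diet is the largest prefix of this list for which every included type satisfies E_i/h_i > R on the types above it.
Rate on top 1: 25.84. B: 154 > 25.84 → include.
Rate on top 2: 38.43. C: 83.5 > 38.43 → include.
Rate on top 3: 46.01. G: 72.5 > 46.01 → include.
Optimal diet: A, B, C, G — 4 of 4 types.

4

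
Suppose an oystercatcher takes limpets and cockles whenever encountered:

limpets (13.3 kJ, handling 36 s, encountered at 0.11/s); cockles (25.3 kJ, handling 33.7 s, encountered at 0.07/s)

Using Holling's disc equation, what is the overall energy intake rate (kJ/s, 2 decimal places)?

R = (0.11×13.3 + 0.07×25.3) / (1 + 0.11×36 + 0.07×33.7) = 3.234/7.319 = 0.4419 kJ/s.

0.44 kJ/s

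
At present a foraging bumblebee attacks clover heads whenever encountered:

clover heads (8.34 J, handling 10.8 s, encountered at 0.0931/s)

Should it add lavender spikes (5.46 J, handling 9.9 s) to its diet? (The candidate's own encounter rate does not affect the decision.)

Yes

Current rate: (0.0931×8.34)/(1 + 0.0931×10.8) = 0.3872 J/s.
Profitability of lavender spikes: 5.46/9.9 = 0.5515 J/s.
0.5515 > 0.3872, so adding lavender spikes raises the average — include it.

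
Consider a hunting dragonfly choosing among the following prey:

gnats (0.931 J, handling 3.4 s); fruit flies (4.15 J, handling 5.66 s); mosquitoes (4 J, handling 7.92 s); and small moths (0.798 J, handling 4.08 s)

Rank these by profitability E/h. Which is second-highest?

mosquitoes

Profitability E/h (J/s): gnats = 0.931/3.4 = 0.274, fruit flies = 4.15/5.66 = 0.733, mosquitoes = 4/7.92 = 0.505, small moths = 0.798/4.08 = 0.196.
Ranked: fruit flies > mosquitoes > gnats > small moths.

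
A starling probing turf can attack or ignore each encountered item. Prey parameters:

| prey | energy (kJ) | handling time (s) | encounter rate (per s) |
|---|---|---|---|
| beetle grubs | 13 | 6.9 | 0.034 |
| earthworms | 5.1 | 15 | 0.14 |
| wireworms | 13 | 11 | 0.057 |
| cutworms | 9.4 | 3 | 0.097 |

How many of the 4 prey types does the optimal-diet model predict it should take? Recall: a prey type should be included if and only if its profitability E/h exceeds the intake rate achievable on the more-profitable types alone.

Profitabilities (E/h, kJ/s): cutworms 3.13, beetle grubs 1.88, wireworms 1.18, earthworms 0.34. Add prey in this order while the next type's profitability exceeds the intake rate on those already taken.
Rate on top 1: 0.7063. beetle grubs: 1.88 > 0.7063 → include.
Rate on top 2: 0.8874. wireworms: 1.18 > 0.8874 → include.
Rate on top 3: 0.9731. earthworms: 0.34 < 0.9731 → exclude; stop.
Optimal diet: cutworms, beetle grubs, wireworms — 3 of 4 types.

3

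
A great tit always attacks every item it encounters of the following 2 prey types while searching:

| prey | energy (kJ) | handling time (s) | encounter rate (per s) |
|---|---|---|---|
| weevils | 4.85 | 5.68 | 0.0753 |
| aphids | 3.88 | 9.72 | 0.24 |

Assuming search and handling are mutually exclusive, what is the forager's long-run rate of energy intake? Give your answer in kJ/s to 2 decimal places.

0.34 kJ/s

Energy encountered per unit search time: 0.0753×4.85 + 0.24×3.88 = 1.296 kJ/s.
Handling time per unit search time: 0.0753×5.68 + 0.24×9.72 = 2.761.
Rate = 1.296/(1 + 2.761) = 0.3447 kJ/s.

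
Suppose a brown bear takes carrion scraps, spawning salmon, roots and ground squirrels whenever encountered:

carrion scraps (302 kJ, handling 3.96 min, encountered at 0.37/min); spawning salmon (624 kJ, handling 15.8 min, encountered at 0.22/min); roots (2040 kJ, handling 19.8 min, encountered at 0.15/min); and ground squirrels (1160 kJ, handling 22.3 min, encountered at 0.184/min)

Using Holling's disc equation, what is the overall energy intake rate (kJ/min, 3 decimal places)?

R = Σλ_iE_i / (1 + Σλ_ih_i)
Numerator: 0.37×302 + 0.22×624 + 0.15×2040 + 0.184×1160 = 768.5
Denominator: 1 + 0.37×3.96 + 0.22×15.8 + 0.15×19.8 + 0.184×22.3 = 13.01
R = 768.5/13.01 = 59.05 kJ/min

59.047 kJ/min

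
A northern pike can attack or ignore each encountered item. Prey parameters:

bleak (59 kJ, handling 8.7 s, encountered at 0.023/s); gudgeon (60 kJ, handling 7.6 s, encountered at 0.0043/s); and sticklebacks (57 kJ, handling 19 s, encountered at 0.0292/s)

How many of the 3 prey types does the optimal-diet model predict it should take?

Profitabilities (E/h, kJ/s): gudgeon 7.89, bleak 6.78, sticklebacks 3. Add prey in this order while the next type's profitability exceeds the intake rate on those already taken.
Rate on top 1: 0.2498. bleak: 6.78 > 0.2498 → include.
Rate on top 2: 1.31. sticklebacks: 3 > 1.31 → include.
Optimal diet: gudgeon, bleak, sticklebacks — 3 of 3 types.

3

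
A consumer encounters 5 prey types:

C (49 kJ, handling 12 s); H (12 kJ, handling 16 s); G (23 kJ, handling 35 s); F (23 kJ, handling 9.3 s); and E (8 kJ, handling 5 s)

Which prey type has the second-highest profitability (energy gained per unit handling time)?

In descending order of E/h:
C: 49/12 = 4.08 kJ/s
F: 23/9.3 = 2.47 kJ/s
E: 8/5 = 1.6 kJ/s
H: 12/16 = 0.75 kJ/s
G: 23/35 = 0.657 kJ/s

F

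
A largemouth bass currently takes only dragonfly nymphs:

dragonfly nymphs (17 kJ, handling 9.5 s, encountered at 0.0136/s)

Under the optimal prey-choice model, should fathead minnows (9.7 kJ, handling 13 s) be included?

Current rate: (0.0136×17)/(1 + 0.0136×9.5) = 0.2047 kJ/s.
Profitability of fathead minnows: 9.7/13 = 0.7462 kJ/s.
Since 0.7462 > R, including fathead minnows increases the long-run rate.

Yes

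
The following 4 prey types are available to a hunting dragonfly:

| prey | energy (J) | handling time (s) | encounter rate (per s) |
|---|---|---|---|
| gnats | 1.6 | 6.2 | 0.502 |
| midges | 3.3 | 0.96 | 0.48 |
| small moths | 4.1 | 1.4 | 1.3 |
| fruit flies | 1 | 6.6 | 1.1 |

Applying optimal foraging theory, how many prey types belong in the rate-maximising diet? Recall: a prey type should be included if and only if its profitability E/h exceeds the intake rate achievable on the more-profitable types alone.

2

E/h in descending order: midges 3.44, small moths 2.93, gnats 0.258, fruit flies 0.152 J/s. The optimal diet is the largest prefix of this list for which every included type satisfies E_i/h_i > R on the types above it.
Rate on top 1: 1.084. small moths: 2.93 > 1.084 → include.
Rate on top 2: 2.107. gnats: 0.258 < 2.107 → exclude; stop.
Optimal diet: midges, small moths — 2 of 4 types.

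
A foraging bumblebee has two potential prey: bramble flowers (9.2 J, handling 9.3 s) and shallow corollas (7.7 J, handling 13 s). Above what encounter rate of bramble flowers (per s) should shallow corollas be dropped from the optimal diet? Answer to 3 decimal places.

0.160 per s

At the threshold, the rate on bramble flowers alone equals the profitability of shallow corollas: λ·9.2/(1 + λ·9.3) = 7.7/13 = 0.5923.
Rearranging, λ(9.2 − 0.5923×9.3) = 0.5923, so λ = 0.5923/3.692 = 0.1605 per s.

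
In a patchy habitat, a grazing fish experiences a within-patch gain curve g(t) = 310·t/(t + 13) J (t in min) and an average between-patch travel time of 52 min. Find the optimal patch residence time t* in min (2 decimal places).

Optimal t* satisfies g'(t*) = g(t*)/(T + t*).
g'(t) = 310·13/(t + 13)². Setting 310·13/(t+13)² = 310t/[(t+13)(52+t)] gives 13(52+t) = t(t+13), so t² = 13×52 = 676.
t* = √676 = 26 min.

26.00 min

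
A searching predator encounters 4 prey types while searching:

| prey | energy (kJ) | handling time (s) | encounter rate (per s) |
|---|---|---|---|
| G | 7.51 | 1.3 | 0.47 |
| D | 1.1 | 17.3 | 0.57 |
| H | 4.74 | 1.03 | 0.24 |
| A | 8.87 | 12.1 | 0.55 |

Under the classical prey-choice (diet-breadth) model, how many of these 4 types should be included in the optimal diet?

2

Rank by E/h (kJ/s): G 5.78, H 4.6, A 0.733, D 0.0636. Include each in turn until the next type's E/h falls below the running intake rate.
Rate on top 1: 2.191. H: 4.6 > 2.191 → include.
Rate on top 2: 2.512. A: 0.733 < 2.512 → exclude; stop.
Optimal diet: G, H — 2 of 4 types.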